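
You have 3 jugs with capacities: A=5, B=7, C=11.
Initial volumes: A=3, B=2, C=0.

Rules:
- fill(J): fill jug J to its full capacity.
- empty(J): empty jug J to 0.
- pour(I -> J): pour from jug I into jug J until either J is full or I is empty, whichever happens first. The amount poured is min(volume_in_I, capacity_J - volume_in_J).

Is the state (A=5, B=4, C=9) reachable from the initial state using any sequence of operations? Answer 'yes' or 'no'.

Answer: yes

Derivation:
BFS from (A=3, B=2, C=0):
  1. fill(C) -> (A=3 B=2 C=11)
  2. pour(C -> A) -> (A=5 B=2 C=9)
  3. empty(A) -> (A=0 B=2 C=9)
  4. pour(B -> A) -> (A=2 B=0 C=9)
  5. fill(B) -> (A=2 B=7 C=9)
  6. pour(B -> A) -> (A=5 B=4 C=9)
Target reached → yes.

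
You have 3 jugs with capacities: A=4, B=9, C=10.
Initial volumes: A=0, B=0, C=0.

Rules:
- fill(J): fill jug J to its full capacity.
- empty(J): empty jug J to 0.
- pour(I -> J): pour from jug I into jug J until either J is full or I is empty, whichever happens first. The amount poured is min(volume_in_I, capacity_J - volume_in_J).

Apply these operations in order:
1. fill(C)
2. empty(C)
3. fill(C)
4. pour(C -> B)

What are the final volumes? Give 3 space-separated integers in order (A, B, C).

Answer: 0 9 1

Derivation:
Step 1: fill(C) -> (A=0 B=0 C=10)
Step 2: empty(C) -> (A=0 B=0 C=0)
Step 3: fill(C) -> (A=0 B=0 C=10)
Step 4: pour(C -> B) -> (A=0 B=9 C=1)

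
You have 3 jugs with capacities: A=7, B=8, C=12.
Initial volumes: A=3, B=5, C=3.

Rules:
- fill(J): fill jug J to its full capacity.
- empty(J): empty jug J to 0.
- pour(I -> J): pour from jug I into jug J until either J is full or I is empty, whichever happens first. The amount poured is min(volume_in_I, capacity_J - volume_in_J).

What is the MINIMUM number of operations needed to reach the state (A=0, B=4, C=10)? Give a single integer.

BFS from (A=3, B=5, C=3). One shortest path:
  1. fill(B) -> (A=3 B=8 C=3)
  2. pour(B -> A) -> (A=7 B=4 C=3)
  3. pour(A -> C) -> (A=0 B=4 C=10)
Reached target in 3 moves.

Answer: 3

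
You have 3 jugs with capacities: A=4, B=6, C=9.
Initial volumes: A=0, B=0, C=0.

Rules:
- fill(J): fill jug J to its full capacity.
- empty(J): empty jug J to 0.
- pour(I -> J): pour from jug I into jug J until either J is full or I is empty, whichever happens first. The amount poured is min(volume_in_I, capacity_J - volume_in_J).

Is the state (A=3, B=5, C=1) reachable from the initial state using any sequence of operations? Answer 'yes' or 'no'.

BFS explored all 230 reachable states.
Reachable set includes: (0,0,0), (0,0,1), (0,0,2), (0,0,3), (0,0,4), (0,0,5), (0,0,6), (0,0,7), (0,0,8), (0,0,9), (0,1,0), (0,1,1) ...
Target (A=3, B=5, C=1) not in reachable set → no.

Answer: no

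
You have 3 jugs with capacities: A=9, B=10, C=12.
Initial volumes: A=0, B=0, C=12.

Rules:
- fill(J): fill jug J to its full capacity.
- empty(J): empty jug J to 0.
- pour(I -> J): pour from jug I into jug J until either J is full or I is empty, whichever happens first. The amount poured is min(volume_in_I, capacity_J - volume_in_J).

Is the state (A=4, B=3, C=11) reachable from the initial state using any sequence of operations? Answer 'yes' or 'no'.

BFS explored all 638 reachable states.
Reachable set includes: (0,0,0), (0,0,1), (0,0,2), (0,0,3), (0,0,4), (0,0,5), (0,0,6), (0,0,7), (0,0,8), (0,0,9), (0,0,10), (0,0,11) ...
Target (A=4, B=3, C=11) not in reachable set → no.

Answer: no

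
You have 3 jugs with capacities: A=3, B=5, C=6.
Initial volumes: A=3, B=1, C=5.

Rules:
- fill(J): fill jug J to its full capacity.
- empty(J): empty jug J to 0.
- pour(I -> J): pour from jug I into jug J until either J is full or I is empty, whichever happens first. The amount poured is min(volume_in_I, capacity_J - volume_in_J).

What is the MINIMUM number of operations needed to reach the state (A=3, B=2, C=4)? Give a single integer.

BFS from (A=3, B=1, C=5). One shortest path:
  1. pour(A -> B) -> (A=0 B=4 C=5)
  2. pour(C -> B) -> (A=0 B=5 C=4)
  3. pour(B -> A) -> (A=3 B=2 C=4)
Reached target in 3 moves.

Answer: 3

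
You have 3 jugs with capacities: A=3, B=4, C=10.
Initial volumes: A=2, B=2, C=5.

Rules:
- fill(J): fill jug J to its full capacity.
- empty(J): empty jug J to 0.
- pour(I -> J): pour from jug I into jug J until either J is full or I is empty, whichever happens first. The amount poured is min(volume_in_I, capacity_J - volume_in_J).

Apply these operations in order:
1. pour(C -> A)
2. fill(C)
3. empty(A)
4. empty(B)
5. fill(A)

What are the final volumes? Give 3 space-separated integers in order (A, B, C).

Answer: 3 0 10

Derivation:
Step 1: pour(C -> A) -> (A=3 B=2 C=4)
Step 2: fill(C) -> (A=3 B=2 C=10)
Step 3: empty(A) -> (A=0 B=2 C=10)
Step 4: empty(B) -> (A=0 B=0 C=10)
Step 5: fill(A) -> (A=3 B=0 C=10)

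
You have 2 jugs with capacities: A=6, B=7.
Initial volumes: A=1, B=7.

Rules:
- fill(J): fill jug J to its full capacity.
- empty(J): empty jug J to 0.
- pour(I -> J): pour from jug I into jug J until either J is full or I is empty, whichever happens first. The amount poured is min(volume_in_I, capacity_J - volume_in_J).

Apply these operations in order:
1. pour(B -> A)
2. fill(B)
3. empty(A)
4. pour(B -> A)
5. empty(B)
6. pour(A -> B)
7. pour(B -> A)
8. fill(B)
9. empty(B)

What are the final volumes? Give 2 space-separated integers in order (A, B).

Step 1: pour(B -> A) -> (A=6 B=2)
Step 2: fill(B) -> (A=6 B=7)
Step 3: empty(A) -> (A=0 B=7)
Step 4: pour(B -> A) -> (A=6 B=1)
Step 5: empty(B) -> (A=6 B=0)
Step 6: pour(A -> B) -> (A=0 B=6)
Step 7: pour(B -> A) -> (A=6 B=0)
Step 8: fill(B) -> (A=6 B=7)
Step 9: empty(B) -> (A=6 B=0)

Answer: 6 0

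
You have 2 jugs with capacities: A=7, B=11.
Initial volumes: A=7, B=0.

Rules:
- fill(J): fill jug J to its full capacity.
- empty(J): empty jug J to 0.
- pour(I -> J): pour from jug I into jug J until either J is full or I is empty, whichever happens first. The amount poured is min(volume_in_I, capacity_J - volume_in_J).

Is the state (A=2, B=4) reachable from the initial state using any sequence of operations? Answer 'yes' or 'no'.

Answer: no

Derivation:
BFS explored all 36 reachable states.
Reachable set includes: (0,0), (0,1), (0,2), (0,3), (0,4), (0,5), (0,6), (0,7), (0,8), (0,9), (0,10), (0,11) ...
Target (A=2, B=4) not in reachable set → no.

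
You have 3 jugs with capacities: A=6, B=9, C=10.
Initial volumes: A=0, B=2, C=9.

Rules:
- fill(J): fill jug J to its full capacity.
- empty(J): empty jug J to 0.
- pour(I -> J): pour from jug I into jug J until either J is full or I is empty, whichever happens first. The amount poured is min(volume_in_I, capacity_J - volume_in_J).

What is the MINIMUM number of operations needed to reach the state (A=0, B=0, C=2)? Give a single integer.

BFS from (A=0, B=2, C=9). One shortest path:
  1. empty(C) -> (A=0 B=2 C=0)
  2. pour(B -> C) -> (A=0 B=0 C=2)
Reached target in 2 moves.

Answer: 2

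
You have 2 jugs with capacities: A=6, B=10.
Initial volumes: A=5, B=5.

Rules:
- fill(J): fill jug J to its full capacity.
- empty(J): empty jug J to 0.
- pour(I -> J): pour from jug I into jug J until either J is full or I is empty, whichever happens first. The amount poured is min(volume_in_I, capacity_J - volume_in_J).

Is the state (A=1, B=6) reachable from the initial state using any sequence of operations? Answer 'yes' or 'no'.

BFS explored all 33 reachable states.
Reachable set includes: (0,0), (0,1), (0,2), (0,3), (0,4), (0,5), (0,6), (0,7), (0,8), (0,9), (0,10), (1,0) ...
Target (A=1, B=6) not in reachable set → no.

Answer: no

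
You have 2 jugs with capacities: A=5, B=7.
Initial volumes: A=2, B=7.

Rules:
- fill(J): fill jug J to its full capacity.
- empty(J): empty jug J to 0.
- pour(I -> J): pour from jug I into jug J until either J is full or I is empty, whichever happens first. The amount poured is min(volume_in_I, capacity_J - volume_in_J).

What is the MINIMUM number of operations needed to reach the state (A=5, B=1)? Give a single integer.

BFS from (A=2, B=7). One shortest path:
  1. pour(B -> A) -> (A=5 B=4)
  2. empty(A) -> (A=0 B=4)
  3. pour(B -> A) -> (A=4 B=0)
  4. fill(B) -> (A=4 B=7)
  5. pour(B -> A) -> (A=5 B=6)
  6. empty(A) -> (A=0 B=6)
  7. pour(B -> A) -> (A=5 B=1)
Reached target in 7 moves.

Answer: 7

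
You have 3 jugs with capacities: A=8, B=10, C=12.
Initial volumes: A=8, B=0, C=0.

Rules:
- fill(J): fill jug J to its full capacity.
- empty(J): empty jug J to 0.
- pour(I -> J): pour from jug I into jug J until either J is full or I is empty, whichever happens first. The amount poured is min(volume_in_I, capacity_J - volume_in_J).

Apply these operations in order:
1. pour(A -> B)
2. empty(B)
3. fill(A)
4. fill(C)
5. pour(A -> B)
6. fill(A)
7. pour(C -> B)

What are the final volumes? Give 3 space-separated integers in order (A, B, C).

Step 1: pour(A -> B) -> (A=0 B=8 C=0)
Step 2: empty(B) -> (A=0 B=0 C=0)
Step 3: fill(A) -> (A=8 B=0 C=0)
Step 4: fill(C) -> (A=8 B=0 C=12)
Step 5: pour(A -> B) -> (A=0 B=8 C=12)
Step 6: fill(A) -> (A=8 B=8 C=12)
Step 7: pour(C -> B) -> (A=8 B=10 C=10)

Answer: 8 10 10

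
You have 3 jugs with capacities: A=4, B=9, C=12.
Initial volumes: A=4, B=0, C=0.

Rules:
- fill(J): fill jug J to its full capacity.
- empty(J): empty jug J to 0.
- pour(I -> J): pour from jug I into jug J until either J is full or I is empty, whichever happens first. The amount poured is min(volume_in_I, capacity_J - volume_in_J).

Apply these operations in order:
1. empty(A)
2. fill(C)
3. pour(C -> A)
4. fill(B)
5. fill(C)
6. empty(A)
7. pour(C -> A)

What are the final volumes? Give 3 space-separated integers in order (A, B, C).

Step 1: empty(A) -> (A=0 B=0 C=0)
Step 2: fill(C) -> (A=0 B=0 C=12)
Step 3: pour(C -> A) -> (A=4 B=0 C=8)
Step 4: fill(B) -> (A=4 B=9 C=8)
Step 5: fill(C) -> (A=4 B=9 C=12)
Step 6: empty(A) -> (A=0 B=9 C=12)
Step 7: pour(C -> A) -> (A=4 B=9 C=8)

Answer: 4 9 8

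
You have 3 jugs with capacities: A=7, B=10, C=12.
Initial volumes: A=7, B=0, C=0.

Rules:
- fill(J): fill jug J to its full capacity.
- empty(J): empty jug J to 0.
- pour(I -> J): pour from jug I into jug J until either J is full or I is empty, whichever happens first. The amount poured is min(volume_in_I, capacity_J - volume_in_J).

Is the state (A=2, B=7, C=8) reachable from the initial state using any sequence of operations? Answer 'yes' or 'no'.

Answer: no

Derivation:
BFS explored all 550 reachable states.
Reachable set includes: (0,0,0), (0,0,1), (0,0,2), (0,0,3), (0,0,4), (0,0,5), (0,0,6), (0,0,7), (0,0,8), (0,0,9), (0,0,10), (0,0,11) ...
Target (A=2, B=7, C=8) not in reachable set → no.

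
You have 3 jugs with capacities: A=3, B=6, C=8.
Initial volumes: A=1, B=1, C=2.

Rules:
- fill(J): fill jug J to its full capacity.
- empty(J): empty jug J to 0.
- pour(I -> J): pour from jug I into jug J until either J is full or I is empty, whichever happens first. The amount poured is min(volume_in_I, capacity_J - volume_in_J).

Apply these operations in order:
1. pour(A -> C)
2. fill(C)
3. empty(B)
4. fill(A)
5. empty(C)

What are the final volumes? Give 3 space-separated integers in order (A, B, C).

Step 1: pour(A -> C) -> (A=0 B=1 C=3)
Step 2: fill(C) -> (A=0 B=1 C=8)
Step 3: empty(B) -> (A=0 B=0 C=8)
Step 4: fill(A) -> (A=3 B=0 C=8)
Step 5: empty(C) -> (A=3 B=0 C=0)

Answer: 3 0 0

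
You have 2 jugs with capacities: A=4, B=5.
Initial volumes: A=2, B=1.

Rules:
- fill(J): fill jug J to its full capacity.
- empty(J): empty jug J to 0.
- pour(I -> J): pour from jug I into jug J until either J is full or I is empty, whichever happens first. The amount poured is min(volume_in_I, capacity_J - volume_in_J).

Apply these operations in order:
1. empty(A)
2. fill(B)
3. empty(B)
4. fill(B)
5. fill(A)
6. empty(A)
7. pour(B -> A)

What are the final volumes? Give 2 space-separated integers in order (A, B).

Step 1: empty(A) -> (A=0 B=1)
Step 2: fill(B) -> (A=0 B=5)
Step 3: empty(B) -> (A=0 B=0)
Step 4: fill(B) -> (A=0 B=5)
Step 5: fill(A) -> (A=4 B=5)
Step 6: empty(A) -> (A=0 B=5)
Step 7: pour(B -> A) -> (A=4 B=1)

Answer: 4 1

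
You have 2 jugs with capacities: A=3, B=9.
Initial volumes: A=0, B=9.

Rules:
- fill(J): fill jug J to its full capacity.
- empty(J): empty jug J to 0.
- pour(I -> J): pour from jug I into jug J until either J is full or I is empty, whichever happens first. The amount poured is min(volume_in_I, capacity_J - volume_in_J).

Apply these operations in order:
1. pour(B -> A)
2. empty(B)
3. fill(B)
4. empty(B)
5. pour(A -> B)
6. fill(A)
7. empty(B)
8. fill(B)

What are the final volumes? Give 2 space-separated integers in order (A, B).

Answer: 3 9

Derivation:
Step 1: pour(B -> A) -> (A=3 B=6)
Step 2: empty(B) -> (A=3 B=0)
Step 3: fill(B) -> (A=3 B=9)
Step 4: empty(B) -> (A=3 B=0)
Step 5: pour(A -> B) -> (A=0 B=3)
Step 6: fill(A) -> (A=3 B=3)
Step 7: empty(B) -> (A=3 B=0)
Step 8: fill(B) -> (A=3 B=9)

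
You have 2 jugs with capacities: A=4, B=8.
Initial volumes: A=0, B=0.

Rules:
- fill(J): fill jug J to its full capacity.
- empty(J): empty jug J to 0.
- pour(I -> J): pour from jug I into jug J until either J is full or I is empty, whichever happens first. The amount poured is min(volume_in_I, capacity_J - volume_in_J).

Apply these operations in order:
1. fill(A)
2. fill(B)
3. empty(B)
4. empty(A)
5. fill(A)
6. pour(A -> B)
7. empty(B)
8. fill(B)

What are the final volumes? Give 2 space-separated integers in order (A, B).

Answer: 0 8

Derivation:
Step 1: fill(A) -> (A=4 B=0)
Step 2: fill(B) -> (A=4 B=8)
Step 3: empty(B) -> (A=4 B=0)
Step 4: empty(A) -> (A=0 B=0)
Step 5: fill(A) -> (A=4 B=0)
Step 6: pour(A -> B) -> (A=0 B=4)
Step 7: empty(B) -> (A=0 B=0)
Step 8: fill(B) -> (A=0 B=8)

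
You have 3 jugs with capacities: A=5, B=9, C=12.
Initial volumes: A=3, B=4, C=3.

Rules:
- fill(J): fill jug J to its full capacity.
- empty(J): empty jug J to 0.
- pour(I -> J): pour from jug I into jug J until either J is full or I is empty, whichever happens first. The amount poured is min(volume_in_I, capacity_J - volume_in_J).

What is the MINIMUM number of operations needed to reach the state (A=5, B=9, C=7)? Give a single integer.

BFS from (A=3, B=4, C=3). One shortest path:
  1. fill(A) -> (A=5 B=4 C=3)
  2. fill(C) -> (A=5 B=4 C=12)
  3. pour(C -> B) -> (A=5 B=9 C=7)
Reached target in 3 moves.

Answer: 3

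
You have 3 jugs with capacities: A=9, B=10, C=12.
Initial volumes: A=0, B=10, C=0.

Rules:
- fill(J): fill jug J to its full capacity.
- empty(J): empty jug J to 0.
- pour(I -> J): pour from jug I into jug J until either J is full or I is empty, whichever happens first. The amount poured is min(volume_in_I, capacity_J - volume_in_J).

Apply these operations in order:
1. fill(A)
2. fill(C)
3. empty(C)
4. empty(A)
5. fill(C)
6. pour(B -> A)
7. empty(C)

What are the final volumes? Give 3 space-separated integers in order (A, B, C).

Answer: 9 1 0

Derivation:
Step 1: fill(A) -> (A=9 B=10 C=0)
Step 2: fill(C) -> (A=9 B=10 C=12)
Step 3: empty(C) -> (A=9 B=10 C=0)
Step 4: empty(A) -> (A=0 B=10 C=0)
Step 5: fill(C) -> (A=0 B=10 C=12)
Step 6: pour(B -> A) -> (A=9 B=1 C=12)
Step 7: empty(C) -> (A=9 B=1 C=0)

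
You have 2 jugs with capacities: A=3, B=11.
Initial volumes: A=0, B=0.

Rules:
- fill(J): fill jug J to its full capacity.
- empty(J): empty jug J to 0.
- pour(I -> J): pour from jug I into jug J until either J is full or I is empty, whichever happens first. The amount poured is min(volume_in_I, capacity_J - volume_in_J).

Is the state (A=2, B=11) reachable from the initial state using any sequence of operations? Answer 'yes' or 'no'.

BFS from (A=0, B=0):
  1. fill(B) -> (A=0 B=11)
  2. pour(B -> A) -> (A=3 B=8)
  3. empty(A) -> (A=0 B=8)
  4. pour(B -> A) -> (A=3 B=5)
  5. empty(A) -> (A=0 B=5)
  6. pour(B -> A) -> (A=3 B=2)
  7. empty(A) -> (A=0 B=2)
  8. pour(B -> A) -> (A=2 B=0)
  9. fill(B) -> (A=2 B=11)
Target reached → yes.

Answer: yes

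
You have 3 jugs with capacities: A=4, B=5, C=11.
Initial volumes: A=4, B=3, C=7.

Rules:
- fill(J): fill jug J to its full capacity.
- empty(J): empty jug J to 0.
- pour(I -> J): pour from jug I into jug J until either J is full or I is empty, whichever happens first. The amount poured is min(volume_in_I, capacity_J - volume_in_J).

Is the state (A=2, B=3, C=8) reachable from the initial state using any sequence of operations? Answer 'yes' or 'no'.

BFS explored all 240 reachable states.
Reachable set includes: (0,0,0), (0,0,1), (0,0,2), (0,0,3), (0,0,4), (0,0,5), (0,0,6), (0,0,7), (0,0,8), (0,0,9), (0,0,10), (0,0,11) ...
Target (A=2, B=3, C=8) not in reachable set → no.

Answer: no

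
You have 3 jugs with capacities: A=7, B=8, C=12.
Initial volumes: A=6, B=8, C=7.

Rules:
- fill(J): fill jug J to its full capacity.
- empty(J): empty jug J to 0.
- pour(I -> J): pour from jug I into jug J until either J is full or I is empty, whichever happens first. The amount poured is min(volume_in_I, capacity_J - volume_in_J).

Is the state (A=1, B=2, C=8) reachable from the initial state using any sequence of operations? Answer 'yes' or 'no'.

Answer: no

Derivation:
BFS explored all 474 reachable states.
Reachable set includes: (0,0,0), (0,0,1), (0,0,2), (0,0,3), (0,0,4), (0,0,5), (0,0,6), (0,0,7), (0,0,8), (0,0,9), (0,0,10), (0,0,11) ...
Target (A=1, B=2, C=8) not in reachable set → no.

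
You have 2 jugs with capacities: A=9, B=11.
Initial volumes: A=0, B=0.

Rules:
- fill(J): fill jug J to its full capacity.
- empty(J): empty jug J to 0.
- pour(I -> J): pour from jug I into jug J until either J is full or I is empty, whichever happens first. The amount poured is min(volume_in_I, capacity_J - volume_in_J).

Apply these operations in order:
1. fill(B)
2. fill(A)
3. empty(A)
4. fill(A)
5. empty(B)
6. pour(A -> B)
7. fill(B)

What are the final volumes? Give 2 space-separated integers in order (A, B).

Step 1: fill(B) -> (A=0 B=11)
Step 2: fill(A) -> (A=9 B=11)
Step 3: empty(A) -> (A=0 B=11)
Step 4: fill(A) -> (A=9 B=11)
Step 5: empty(B) -> (A=9 B=0)
Step 6: pour(A -> B) -> (A=0 B=9)
Step 7: fill(B) -> (A=0 B=11)

Answer: 0 11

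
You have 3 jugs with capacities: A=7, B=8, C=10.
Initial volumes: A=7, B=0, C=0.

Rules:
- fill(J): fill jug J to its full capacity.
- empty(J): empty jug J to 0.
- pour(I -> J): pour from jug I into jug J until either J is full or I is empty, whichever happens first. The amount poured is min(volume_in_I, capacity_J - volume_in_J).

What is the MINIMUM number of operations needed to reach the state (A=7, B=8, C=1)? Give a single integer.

BFS from (A=7, B=0, C=0). One shortest path:
  1. empty(A) -> (A=0 B=0 C=0)
  2. fill(B) -> (A=0 B=8 C=0)
  3. pour(B -> A) -> (A=7 B=1 C=0)
  4. pour(B -> C) -> (A=7 B=0 C=1)
  5. fill(B) -> (A=7 B=8 C=1)
Reached target in 5 moves.

Answer: 5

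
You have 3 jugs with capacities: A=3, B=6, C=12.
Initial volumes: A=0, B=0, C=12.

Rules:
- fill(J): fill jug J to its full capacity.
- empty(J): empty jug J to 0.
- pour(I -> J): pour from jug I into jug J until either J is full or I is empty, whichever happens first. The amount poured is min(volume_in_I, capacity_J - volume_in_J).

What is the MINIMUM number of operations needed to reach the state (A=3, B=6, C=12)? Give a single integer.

Answer: 2

Derivation:
BFS from (A=0, B=0, C=12). One shortest path:
  1. fill(A) -> (A=3 B=0 C=12)
  2. fill(B) -> (A=3 B=6 C=12)
Reached target in 2 moves.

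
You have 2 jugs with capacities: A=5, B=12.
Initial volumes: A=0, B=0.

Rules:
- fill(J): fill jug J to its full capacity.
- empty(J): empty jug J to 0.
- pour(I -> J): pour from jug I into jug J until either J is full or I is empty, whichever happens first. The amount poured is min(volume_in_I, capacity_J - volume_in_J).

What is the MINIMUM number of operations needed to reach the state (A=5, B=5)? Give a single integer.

Answer: 3

Derivation:
BFS from (A=0, B=0). One shortest path:
  1. fill(A) -> (A=5 B=0)
  2. pour(A -> B) -> (A=0 B=5)
  3. fill(A) -> (A=5 B=5)
Reached target in 3 moves.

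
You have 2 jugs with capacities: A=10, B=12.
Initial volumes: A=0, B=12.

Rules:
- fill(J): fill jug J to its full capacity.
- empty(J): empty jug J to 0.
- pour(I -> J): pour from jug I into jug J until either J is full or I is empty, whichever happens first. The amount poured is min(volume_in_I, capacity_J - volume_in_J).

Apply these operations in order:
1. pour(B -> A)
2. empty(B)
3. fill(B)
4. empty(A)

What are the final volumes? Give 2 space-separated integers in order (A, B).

Answer: 0 12

Derivation:
Step 1: pour(B -> A) -> (A=10 B=2)
Step 2: empty(B) -> (A=10 B=0)
Step 3: fill(B) -> (A=10 B=12)
Step 4: empty(A) -> (A=0 B=12)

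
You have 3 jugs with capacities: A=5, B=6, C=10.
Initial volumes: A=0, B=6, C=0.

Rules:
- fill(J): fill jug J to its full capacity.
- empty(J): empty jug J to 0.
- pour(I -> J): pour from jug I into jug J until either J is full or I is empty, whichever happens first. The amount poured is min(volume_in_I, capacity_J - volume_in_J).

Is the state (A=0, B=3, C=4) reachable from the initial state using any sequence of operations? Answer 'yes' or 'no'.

BFS from (A=0, B=6, C=0):
  1. pour(B -> C) -> (A=0 B=0 C=6)
  2. fill(B) -> (A=0 B=6 C=6)
  3. pour(B -> C) -> (A=0 B=2 C=10)
  4. pour(B -> A) -> (A=2 B=0 C=10)
  5. pour(C -> B) -> (A=2 B=6 C=4)
  6. pour(B -> A) -> (A=5 B=3 C=4)
  7. empty(A) -> (A=0 B=3 C=4)
Target reached → yes.

Answer: yes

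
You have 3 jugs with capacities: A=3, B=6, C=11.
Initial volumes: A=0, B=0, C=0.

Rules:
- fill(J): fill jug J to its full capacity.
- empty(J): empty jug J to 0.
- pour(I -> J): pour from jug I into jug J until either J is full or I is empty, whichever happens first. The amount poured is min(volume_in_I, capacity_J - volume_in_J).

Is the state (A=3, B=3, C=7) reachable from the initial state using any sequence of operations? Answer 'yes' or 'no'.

BFS from (A=0, B=0, C=0):
  1. fill(C) -> (A=0 B=0 C=11)
  2. pour(C -> A) -> (A=3 B=0 C=8)
  3. empty(A) -> (A=0 B=0 C=8)
  4. pour(C -> B) -> (A=0 B=6 C=2)
  5. empty(B) -> (A=0 B=0 C=2)
  6. pour(C -> B) -> (A=0 B=2 C=0)
  7. fill(C) -> (A=0 B=2 C=11)
  8. pour(C -> B) -> (A=0 B=6 C=7)
  9. pour(B -> A) -> (A=3 B=3 C=7)
Target reached → yes.

Answer: yes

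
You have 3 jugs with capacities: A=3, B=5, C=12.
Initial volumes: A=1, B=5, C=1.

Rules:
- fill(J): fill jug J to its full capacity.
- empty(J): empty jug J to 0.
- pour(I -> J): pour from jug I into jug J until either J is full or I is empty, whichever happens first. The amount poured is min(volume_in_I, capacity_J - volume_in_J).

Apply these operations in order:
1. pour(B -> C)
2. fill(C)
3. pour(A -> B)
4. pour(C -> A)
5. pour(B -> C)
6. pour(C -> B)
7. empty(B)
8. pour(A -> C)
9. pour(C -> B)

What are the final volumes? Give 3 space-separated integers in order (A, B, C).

Step 1: pour(B -> C) -> (A=1 B=0 C=6)
Step 2: fill(C) -> (A=1 B=0 C=12)
Step 3: pour(A -> B) -> (A=0 B=1 C=12)
Step 4: pour(C -> A) -> (A=3 B=1 C=9)
Step 5: pour(B -> C) -> (A=3 B=0 C=10)
Step 6: pour(C -> B) -> (A=3 B=5 C=5)
Step 7: empty(B) -> (A=3 B=0 C=5)
Step 8: pour(A -> C) -> (A=0 B=0 C=8)
Step 9: pour(C -> B) -> (A=0 B=5 C=3)

Answer: 0 5 3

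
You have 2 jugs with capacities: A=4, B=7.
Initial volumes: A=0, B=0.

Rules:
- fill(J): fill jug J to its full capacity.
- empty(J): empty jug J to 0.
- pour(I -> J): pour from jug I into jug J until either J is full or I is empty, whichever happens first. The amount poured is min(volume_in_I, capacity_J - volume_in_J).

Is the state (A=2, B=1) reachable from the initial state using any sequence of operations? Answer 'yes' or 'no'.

BFS explored all 22 reachable states.
Reachable set includes: (0,0), (0,1), (0,2), (0,3), (0,4), (0,5), (0,6), (0,7), (1,0), (1,7), (2,0), (2,7) ...
Target (A=2, B=1) not in reachable set → no.

Answer: no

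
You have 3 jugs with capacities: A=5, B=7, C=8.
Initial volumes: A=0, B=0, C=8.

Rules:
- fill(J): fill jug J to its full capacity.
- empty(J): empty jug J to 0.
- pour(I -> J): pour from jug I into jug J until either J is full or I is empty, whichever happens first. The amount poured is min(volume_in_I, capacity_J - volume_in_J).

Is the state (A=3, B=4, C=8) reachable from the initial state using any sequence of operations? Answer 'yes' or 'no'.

Answer: yes

Derivation:
BFS from (A=0, B=0, C=8):
  1. pour(C -> A) -> (A=5 B=0 C=3)
  2. pour(A -> B) -> (A=0 B=5 C=3)
  3. pour(C -> A) -> (A=3 B=5 C=0)
  4. pour(B -> C) -> (A=3 B=0 C=5)
  5. fill(B) -> (A=3 B=7 C=5)
  6. pour(B -> C) -> (A=3 B=4 C=8)
Target reached → yes.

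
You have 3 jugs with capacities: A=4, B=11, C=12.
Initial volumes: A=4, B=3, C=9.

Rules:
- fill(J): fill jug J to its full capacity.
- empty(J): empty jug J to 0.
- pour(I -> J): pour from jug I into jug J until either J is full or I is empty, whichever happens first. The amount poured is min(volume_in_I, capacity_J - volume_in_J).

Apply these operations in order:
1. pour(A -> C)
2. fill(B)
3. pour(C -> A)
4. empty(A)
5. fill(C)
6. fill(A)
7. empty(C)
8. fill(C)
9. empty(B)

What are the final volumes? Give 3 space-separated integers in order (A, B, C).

Step 1: pour(A -> C) -> (A=1 B=3 C=12)
Step 2: fill(B) -> (A=1 B=11 C=12)
Step 3: pour(C -> A) -> (A=4 B=11 C=9)
Step 4: empty(A) -> (A=0 B=11 C=9)
Step 5: fill(C) -> (A=0 B=11 C=12)
Step 6: fill(A) -> (A=4 B=11 C=12)
Step 7: empty(C) -> (A=4 B=11 C=0)
Step 8: fill(C) -> (A=4 B=11 C=12)
Step 9: empty(B) -> (A=4 B=0 C=12)

Answer: 4 0 12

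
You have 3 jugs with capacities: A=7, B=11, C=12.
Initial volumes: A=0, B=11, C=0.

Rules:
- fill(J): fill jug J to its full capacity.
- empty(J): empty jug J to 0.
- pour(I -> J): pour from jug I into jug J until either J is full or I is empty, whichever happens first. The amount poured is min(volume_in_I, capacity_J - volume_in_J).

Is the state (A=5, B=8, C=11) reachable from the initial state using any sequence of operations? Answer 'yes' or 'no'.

Answer: no

Derivation:
BFS explored all 588 reachable states.
Reachable set includes: (0,0,0), (0,0,1), (0,0,2), (0,0,3), (0,0,4), (0,0,5), (0,0,6), (0,0,7), (0,0,8), (0,0,9), (0,0,10), (0,0,11) ...
Target (A=5, B=8, C=11) not in reachable set → no.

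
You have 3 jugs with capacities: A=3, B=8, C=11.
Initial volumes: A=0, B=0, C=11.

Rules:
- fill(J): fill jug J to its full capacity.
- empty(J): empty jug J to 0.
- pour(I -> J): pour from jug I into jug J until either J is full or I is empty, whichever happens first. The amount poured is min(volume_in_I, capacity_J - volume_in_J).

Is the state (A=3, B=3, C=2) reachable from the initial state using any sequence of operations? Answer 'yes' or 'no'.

Answer: yes

Derivation:
BFS from (A=0, B=0, C=11):
  1. pour(C -> A) -> (A=3 B=0 C=8)
  2. empty(A) -> (A=0 B=0 C=8)
  3. pour(C -> A) -> (A=3 B=0 C=5)
  4. pour(A -> B) -> (A=0 B=3 C=5)
  5. pour(C -> A) -> (A=3 B=3 C=2)
Target reached → yes.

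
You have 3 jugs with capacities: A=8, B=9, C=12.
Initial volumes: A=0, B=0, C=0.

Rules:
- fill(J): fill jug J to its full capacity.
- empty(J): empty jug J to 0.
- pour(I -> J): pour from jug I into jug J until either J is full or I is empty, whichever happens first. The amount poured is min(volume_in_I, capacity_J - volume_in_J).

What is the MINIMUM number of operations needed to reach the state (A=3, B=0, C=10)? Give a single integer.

BFS from (A=0, B=0, C=0). One shortest path:
  1. fill(C) -> (A=0 B=0 C=12)
  2. pour(C -> B) -> (A=0 B=9 C=3)
  3. pour(B -> A) -> (A=8 B=1 C=3)
  4. empty(A) -> (A=0 B=1 C=3)
  5. pour(C -> A) -> (A=3 B=1 C=0)
  6. pour(B -> C) -> (A=3 B=0 C=1)
  7. fill(B) -> (A=3 B=9 C=1)
  8. pour(B -> C) -> (A=3 B=0 C=10)
Reached target in 8 moves.

Answer: 8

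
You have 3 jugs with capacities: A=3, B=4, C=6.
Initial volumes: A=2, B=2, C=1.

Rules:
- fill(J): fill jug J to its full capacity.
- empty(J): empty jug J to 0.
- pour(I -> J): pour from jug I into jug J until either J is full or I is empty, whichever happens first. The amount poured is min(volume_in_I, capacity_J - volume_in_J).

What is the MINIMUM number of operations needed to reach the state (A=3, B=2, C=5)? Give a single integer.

Answer: 2

Derivation:
BFS from (A=2, B=2, C=1). One shortest path:
  1. fill(C) -> (A=2 B=2 C=6)
  2. pour(C -> A) -> (A=3 B=2 C=5)
Reached target in 2 moves.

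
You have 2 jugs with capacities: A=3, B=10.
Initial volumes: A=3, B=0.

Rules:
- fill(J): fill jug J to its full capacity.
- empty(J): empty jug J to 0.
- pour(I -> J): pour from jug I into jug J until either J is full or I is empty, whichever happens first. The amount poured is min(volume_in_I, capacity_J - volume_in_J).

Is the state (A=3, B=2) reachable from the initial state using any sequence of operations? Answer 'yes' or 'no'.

Answer: yes

Derivation:
BFS from (A=3, B=0):
  1. pour(A -> B) -> (A=0 B=3)
  2. fill(A) -> (A=3 B=3)
  3. pour(A -> B) -> (A=0 B=6)
  4. fill(A) -> (A=3 B=6)
  5. pour(A -> B) -> (A=0 B=9)
  6. fill(A) -> (A=3 B=9)
  7. pour(A -> B) -> (A=2 B=10)
  8. empty(B) -> (A=2 B=0)
  9. pour(A -> B) -> (A=0 B=2)
  10. fill(A) -> (A=3 B=2)
Target reached → yes.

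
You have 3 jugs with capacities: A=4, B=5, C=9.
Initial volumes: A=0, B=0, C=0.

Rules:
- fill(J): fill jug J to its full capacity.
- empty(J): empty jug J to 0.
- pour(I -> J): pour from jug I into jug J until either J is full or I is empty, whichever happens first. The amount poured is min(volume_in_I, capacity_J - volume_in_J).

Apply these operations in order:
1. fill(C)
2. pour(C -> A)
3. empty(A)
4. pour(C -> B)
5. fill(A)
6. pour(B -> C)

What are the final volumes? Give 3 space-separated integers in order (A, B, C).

Step 1: fill(C) -> (A=0 B=0 C=9)
Step 2: pour(C -> A) -> (A=4 B=0 C=5)
Step 3: empty(A) -> (A=0 B=0 C=5)
Step 4: pour(C -> B) -> (A=0 B=5 C=0)
Step 5: fill(A) -> (A=4 B=5 C=0)
Step 6: pour(B -> C) -> (A=4 B=0 C=5)

Answer: 4 0 5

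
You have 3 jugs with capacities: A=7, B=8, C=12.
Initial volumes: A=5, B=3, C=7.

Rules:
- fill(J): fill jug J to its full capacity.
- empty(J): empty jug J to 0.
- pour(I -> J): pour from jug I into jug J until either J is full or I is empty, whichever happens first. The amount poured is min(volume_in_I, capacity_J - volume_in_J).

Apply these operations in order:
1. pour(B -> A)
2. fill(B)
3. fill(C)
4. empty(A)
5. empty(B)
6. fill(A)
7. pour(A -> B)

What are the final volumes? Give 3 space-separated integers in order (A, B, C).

Answer: 0 7 12

Derivation:
Step 1: pour(B -> A) -> (A=7 B=1 C=7)
Step 2: fill(B) -> (A=7 B=8 C=7)
Step 3: fill(C) -> (A=7 B=8 C=12)
Step 4: empty(A) -> (A=0 B=8 C=12)
Step 5: empty(B) -> (A=0 B=0 C=12)
Step 6: fill(A) -> (A=7 B=0 C=12)
Step 7: pour(A -> B) -> (A=0 B=7 C=12)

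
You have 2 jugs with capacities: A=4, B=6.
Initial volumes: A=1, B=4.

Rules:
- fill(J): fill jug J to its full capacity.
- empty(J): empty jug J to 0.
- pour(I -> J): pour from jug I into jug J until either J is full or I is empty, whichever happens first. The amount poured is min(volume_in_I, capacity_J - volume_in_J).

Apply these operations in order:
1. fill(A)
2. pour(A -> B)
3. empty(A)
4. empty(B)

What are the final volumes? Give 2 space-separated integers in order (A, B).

Step 1: fill(A) -> (A=4 B=4)
Step 2: pour(A -> B) -> (A=2 B=6)
Step 3: empty(A) -> (A=0 B=6)
Step 4: empty(B) -> (A=0 B=0)

Answer: 0 0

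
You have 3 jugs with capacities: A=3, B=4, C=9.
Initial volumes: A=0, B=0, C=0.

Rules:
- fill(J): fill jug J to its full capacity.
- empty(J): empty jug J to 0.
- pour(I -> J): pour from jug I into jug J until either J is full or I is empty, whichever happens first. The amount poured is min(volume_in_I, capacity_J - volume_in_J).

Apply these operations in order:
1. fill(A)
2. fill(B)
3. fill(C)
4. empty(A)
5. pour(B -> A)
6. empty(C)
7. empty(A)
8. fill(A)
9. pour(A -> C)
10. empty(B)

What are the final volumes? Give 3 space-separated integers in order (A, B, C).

Step 1: fill(A) -> (A=3 B=0 C=0)
Step 2: fill(B) -> (A=3 B=4 C=0)
Step 3: fill(C) -> (A=3 B=4 C=9)
Step 4: empty(A) -> (A=0 B=4 C=9)
Step 5: pour(B -> A) -> (A=3 B=1 C=9)
Step 6: empty(C) -> (A=3 B=1 C=0)
Step 7: empty(A) -> (A=0 B=1 C=0)
Step 8: fill(A) -> (A=3 B=1 C=0)
Step 9: pour(A -> C) -> (A=0 B=1 C=3)
Step 10: empty(B) -> (A=0 B=0 C=3)

Answer: 0 0 3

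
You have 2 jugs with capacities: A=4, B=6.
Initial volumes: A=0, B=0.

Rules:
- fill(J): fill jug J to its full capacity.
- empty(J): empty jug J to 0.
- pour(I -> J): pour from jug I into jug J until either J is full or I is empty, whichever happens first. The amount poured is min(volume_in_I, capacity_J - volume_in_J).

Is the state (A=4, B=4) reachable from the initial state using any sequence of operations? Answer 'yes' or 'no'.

Answer: yes

Derivation:
BFS from (A=0, B=0):
  1. fill(A) -> (A=4 B=0)
  2. pour(A -> B) -> (A=0 B=4)
  3. fill(A) -> (A=4 B=4)
Target reached → yes.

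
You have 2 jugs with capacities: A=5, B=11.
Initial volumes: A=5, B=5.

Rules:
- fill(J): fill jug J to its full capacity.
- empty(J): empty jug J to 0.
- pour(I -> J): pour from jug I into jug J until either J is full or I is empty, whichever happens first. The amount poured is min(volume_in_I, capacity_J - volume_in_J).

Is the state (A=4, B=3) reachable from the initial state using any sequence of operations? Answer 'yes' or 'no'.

BFS explored all 32 reachable states.
Reachable set includes: (0,0), (0,1), (0,2), (0,3), (0,4), (0,5), (0,6), (0,7), (0,8), (0,9), (0,10), (0,11) ...
Target (A=4, B=3) not in reachable set → no.

Answer: no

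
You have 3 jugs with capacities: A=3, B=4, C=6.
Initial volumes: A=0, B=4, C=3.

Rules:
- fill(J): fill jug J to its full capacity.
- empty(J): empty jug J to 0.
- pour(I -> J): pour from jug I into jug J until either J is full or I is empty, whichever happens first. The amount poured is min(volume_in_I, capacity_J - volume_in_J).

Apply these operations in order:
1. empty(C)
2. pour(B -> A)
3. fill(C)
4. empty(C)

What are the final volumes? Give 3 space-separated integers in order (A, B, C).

Answer: 3 1 0

Derivation:
Step 1: empty(C) -> (A=0 B=4 C=0)
Step 2: pour(B -> A) -> (A=3 B=1 C=0)
Step 3: fill(C) -> (A=3 B=1 C=6)
Step 4: empty(C) -> (A=3 B=1 C=0)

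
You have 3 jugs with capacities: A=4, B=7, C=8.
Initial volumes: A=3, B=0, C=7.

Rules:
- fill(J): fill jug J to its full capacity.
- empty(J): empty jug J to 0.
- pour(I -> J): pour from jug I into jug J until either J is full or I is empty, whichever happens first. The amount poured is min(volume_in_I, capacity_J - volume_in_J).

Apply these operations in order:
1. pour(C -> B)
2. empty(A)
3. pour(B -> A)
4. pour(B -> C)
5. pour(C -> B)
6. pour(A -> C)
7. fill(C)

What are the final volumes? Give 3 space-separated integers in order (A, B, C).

Answer: 0 3 8

Derivation:
Step 1: pour(C -> B) -> (A=3 B=7 C=0)
Step 2: empty(A) -> (A=0 B=7 C=0)
Step 3: pour(B -> A) -> (A=4 B=3 C=0)
Step 4: pour(B -> C) -> (A=4 B=0 C=3)
Step 5: pour(C -> B) -> (A=4 B=3 C=0)
Step 6: pour(A -> C) -> (A=0 B=3 C=4)
Step 7: fill(C) -> (A=0 B=3 C=8)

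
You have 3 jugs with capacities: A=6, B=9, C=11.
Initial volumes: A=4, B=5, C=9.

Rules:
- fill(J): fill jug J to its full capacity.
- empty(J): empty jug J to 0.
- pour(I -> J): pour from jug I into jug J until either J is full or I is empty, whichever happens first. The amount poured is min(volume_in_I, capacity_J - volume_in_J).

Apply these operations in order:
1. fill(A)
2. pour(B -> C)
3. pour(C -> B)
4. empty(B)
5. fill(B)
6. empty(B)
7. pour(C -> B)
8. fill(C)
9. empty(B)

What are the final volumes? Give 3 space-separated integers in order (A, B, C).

Answer: 6 0 11

Derivation:
Step 1: fill(A) -> (A=6 B=5 C=9)
Step 2: pour(B -> C) -> (A=6 B=3 C=11)
Step 3: pour(C -> B) -> (A=6 B=9 C=5)
Step 4: empty(B) -> (A=6 B=0 C=5)
Step 5: fill(B) -> (A=6 B=9 C=5)
Step 6: empty(B) -> (A=6 B=0 C=5)
Step 7: pour(C -> B) -> (A=6 B=5 C=0)
Step 8: fill(C) -> (A=6 B=5 C=11)
Step 9: empty(B) -> (A=6 B=0 C=11)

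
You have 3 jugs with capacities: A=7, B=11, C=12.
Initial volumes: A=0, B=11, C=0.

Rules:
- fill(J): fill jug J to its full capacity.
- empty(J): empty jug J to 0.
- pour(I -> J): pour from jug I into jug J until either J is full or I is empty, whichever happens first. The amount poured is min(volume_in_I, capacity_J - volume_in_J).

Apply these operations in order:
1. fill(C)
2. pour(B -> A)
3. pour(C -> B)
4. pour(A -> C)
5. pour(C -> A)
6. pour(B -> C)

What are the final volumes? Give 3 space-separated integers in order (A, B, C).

Step 1: fill(C) -> (A=0 B=11 C=12)
Step 2: pour(B -> A) -> (A=7 B=4 C=12)
Step 3: pour(C -> B) -> (A=7 B=11 C=5)
Step 4: pour(A -> C) -> (A=0 B=11 C=12)
Step 5: pour(C -> A) -> (A=7 B=11 C=5)
Step 6: pour(B -> C) -> (A=7 B=4 C=12)

Answer: 7 4 12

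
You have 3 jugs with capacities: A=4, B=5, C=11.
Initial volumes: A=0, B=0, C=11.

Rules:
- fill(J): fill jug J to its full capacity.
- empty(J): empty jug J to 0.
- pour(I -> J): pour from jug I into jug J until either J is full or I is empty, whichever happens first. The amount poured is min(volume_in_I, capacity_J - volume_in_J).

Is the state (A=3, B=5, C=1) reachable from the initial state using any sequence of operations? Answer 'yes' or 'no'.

BFS from (A=0, B=0, C=11):
  1. fill(A) -> (A=4 B=0 C=11)
  2. fill(B) -> (A=4 B=5 C=11)
  3. empty(C) -> (A=4 B=5 C=0)
  4. pour(B -> C) -> (A=4 B=0 C=5)
  5. pour(A -> B) -> (A=0 B=4 C=5)
  6. pour(C -> A) -> (A=4 B=4 C=1)
  7. pour(A -> B) -> (A=3 B=5 C=1)
Target reached → yes.

Answer: yes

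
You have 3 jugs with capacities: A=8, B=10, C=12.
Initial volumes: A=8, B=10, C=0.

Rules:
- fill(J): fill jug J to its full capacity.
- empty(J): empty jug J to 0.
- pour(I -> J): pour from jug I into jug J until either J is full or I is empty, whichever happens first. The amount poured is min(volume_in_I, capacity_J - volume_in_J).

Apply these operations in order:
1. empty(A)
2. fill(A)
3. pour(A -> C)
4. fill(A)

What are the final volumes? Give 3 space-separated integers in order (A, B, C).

Answer: 8 10 8

Derivation:
Step 1: empty(A) -> (A=0 B=10 C=0)
Step 2: fill(A) -> (A=8 B=10 C=0)
Step 3: pour(A -> C) -> (A=0 B=10 C=8)
Step 4: fill(A) -> (A=8 B=10 C=8)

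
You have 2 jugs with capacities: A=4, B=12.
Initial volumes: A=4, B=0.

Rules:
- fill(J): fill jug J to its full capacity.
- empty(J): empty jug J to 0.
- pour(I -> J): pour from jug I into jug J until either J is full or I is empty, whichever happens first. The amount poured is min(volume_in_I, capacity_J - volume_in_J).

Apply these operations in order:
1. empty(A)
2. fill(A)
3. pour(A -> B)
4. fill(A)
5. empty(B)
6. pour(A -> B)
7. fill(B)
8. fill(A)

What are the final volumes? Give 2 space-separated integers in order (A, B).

Step 1: empty(A) -> (A=0 B=0)
Step 2: fill(A) -> (A=4 B=0)
Step 3: pour(A -> B) -> (A=0 B=4)
Step 4: fill(A) -> (A=4 B=4)
Step 5: empty(B) -> (A=4 B=0)
Step 6: pour(A -> B) -> (A=0 B=4)
Step 7: fill(B) -> (A=0 B=12)
Step 8: fill(A) -> (A=4 B=12)

Answer: 4 12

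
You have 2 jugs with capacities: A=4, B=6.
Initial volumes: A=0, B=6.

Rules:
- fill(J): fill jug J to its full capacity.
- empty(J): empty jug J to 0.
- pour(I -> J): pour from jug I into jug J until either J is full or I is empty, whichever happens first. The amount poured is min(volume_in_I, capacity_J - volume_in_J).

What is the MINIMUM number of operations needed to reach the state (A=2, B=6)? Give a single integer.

BFS from (A=0, B=6). One shortest path:
  1. pour(B -> A) -> (A=4 B=2)
  2. empty(A) -> (A=0 B=2)
  3. pour(B -> A) -> (A=2 B=0)
  4. fill(B) -> (A=2 B=6)
Reached target in 4 moves.

Answer: 4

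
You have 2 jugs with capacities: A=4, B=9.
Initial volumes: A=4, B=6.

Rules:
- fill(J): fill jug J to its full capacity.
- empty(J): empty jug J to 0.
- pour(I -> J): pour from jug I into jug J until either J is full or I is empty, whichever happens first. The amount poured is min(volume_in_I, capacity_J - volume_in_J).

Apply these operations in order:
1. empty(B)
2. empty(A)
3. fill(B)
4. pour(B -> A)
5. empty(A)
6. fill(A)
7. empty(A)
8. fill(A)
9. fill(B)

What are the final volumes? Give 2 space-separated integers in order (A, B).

Answer: 4 9

Derivation:
Step 1: empty(B) -> (A=4 B=0)
Step 2: empty(A) -> (A=0 B=0)
Step 3: fill(B) -> (A=0 B=9)
Step 4: pour(B -> A) -> (A=4 B=5)
Step 5: empty(A) -> (A=0 B=5)
Step 6: fill(A) -> (A=4 B=5)
Step 7: empty(A) -> (A=0 B=5)
Step 8: fill(A) -> (A=4 B=5)
Step 9: fill(B) -> (A=4 B=9)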